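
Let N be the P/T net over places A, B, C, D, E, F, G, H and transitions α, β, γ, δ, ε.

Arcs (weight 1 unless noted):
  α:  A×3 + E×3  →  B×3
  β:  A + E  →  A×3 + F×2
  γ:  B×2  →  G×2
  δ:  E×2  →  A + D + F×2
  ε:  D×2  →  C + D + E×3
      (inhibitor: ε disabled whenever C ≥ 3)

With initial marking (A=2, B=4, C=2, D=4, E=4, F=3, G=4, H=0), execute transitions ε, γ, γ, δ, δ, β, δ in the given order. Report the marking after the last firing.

step 1: fire ε:  (A=2, B=4, C=2, D=4, E=4, F=3, G=4, H=0) → (A=2, B=4, C=3, D=3, E=7, F=3, G=4, H=0)
step 2: fire γ:  (A=2, B=4, C=3, D=3, E=7, F=3, G=4, H=0) → (A=2, B=2, C=3, D=3, E=7, F=3, G=6, H=0)
step 3: fire γ:  (A=2, B=2, C=3, D=3, E=7, F=3, G=6, H=0) → (A=2, B=0, C=3, D=3, E=7, F=3, G=8, H=0)
step 4: fire δ:  (A=2, B=0, C=3, D=3, E=7, F=3, G=8, H=0) → (A=3, B=0, C=3, D=4, E=5, F=5, G=8, H=0)
step 5: fire δ:  (A=3, B=0, C=3, D=4, E=5, F=5, G=8, H=0) → (A=4, B=0, C=3, D=5, E=3, F=7, G=8, H=0)
step 6: fire β:  (A=4, B=0, C=3, D=5, E=3, F=7, G=8, H=0) → (A=6, B=0, C=3, D=5, E=2, F=9, G=8, H=0)
step 7: fire δ:  (A=6, B=0, C=3, D=5, E=2, F=9, G=8, H=0) → (A=7, B=0, C=3, D=6, E=0, F=11, G=8, H=0)

(A=7, B=0, C=3, D=6, E=0, F=11, G=8, H=0)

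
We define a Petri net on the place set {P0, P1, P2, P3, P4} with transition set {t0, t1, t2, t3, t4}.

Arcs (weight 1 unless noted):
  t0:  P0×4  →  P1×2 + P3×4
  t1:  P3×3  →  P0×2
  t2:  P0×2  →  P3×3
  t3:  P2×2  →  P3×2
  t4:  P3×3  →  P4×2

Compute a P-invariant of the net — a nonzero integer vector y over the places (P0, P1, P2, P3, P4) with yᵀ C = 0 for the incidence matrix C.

Incidence matrix C (rows=places, cols=transitions):
       t0   t1   t2   t3   t4
   P0  -4    2   -2    0    0
   P1   2    0    0    0    0
   P2   0    0    0   -2    0
   P3   4   -3    3    2   -3
   P4   0    0    0    0    2

Candidate y = [3, 2, 2, 2, 3]; check y·C column-wise:
  col t0: 3·-4 + 2·2 + 2·0 + 2·4 + 3·0 = 0
  col t1: 3·2 + 2·0 + 2·0 + 2·-3 + 3·0 = 0
  col t2: 3·-2 + 2·0 + 2·0 + 2·3 + 3·0 = 0
  col t3: 3·0 + 2·0 + 2·-2 + 2·2 + 3·0 = 0
  col t4: 3·0 + 2·0 + 2·0 + 2·-3 + 3·2 = 0

y = (P0:3, P1:2, P2:2, P3:2, P4:3)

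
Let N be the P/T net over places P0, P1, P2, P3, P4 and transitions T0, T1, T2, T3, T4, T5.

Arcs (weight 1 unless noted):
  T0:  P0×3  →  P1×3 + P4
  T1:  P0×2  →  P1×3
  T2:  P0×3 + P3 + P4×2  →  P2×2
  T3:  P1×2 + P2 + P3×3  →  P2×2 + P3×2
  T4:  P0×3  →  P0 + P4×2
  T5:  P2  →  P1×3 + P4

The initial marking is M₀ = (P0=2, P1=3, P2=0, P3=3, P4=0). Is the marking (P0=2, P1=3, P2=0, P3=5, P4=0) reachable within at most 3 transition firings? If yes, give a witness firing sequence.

NO — not reachable within 3 firings

depth 0: 1 marking
depth 1: 2 markings reached so far
depth 2: 2 markings reached so far
(frontier empty at depth 2; search complete)
target is not among the 2 markings reachable within 3 steps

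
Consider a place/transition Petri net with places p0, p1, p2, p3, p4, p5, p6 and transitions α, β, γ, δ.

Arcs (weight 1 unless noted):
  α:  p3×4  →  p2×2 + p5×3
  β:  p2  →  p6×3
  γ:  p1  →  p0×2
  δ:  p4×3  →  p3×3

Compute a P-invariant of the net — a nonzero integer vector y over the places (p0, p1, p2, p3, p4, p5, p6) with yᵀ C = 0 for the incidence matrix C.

y = (p0:1, p1:2, p2:0, p3:0, p4:0, p5:0, p6:0)

Incidence matrix C (rows=places, cols=transitions):
        α    β    γ    δ
   p0   0    0    2    0
   p1   0    0   -1    0
   p2   2   -1    0    0
   p3  -4    0    0    3
   p4   0    0    0   -3
   p5   3    0    0    0
   p6   0    3    0    0

Candidate y = [1, 2, 0, 0, 0, 0, 0]; check y·C column-wise:
  col α: 1·0 + 2·0 + 0·2 + 0·-4 + 0·3 = 0
  col β: 1·0 + 2·0 + 0·-1 + 0·3 = 0
  col γ: 1·2 + 2·-1 = 0
  col δ: 1·0 + 2·0 + 0·3 + 0·-3 = 0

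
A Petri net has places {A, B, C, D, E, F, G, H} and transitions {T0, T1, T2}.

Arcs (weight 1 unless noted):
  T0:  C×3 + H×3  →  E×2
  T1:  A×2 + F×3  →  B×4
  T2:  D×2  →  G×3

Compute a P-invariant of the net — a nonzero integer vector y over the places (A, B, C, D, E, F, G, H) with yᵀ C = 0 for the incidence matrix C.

y = (A:2, B:1, C:0, D:0, E:0, F:0, G:0, H:0)

Incidence matrix C (rows=places, cols=transitions):
       T0   T1   T2
    A   0   -2    0
    B   0    4    0
    C  -3    0    0
    D   0    0   -2
    E   2    0    0
    F   0   -3    0
    G   0    0    3
    H  -3    0    0

Candidate y = [2, 1, 0, 0, 0, 0, 0, 0]; check y·C column-wise:
  col T0: 2·0 + 1·0 + 0·-3 + 0·2 + 0·-3 = 0
  col T1: 2·-2 + 1·4 + 0·-3 = 0
  col T2: 2·0 + 1·0 + 0·-2 + 0·3 = 0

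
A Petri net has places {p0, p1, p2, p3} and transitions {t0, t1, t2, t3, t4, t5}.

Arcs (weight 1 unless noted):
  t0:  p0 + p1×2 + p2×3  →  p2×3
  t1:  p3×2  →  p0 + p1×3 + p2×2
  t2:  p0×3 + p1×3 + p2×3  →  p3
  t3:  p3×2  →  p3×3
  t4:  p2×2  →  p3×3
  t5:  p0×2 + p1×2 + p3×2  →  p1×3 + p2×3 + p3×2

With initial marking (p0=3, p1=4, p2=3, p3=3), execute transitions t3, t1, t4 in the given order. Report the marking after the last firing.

step 1: fire t3:  (p0=3, p1=4, p2=3, p3=3) → (p0=3, p1=4, p2=3, p3=4)
step 2: fire t1:  (p0=3, p1=4, p2=3, p3=4) → (p0=4, p1=7, p2=5, p3=2)
step 3: fire t4:  (p0=4, p1=7, p2=5, p3=2) → (p0=4, p1=7, p2=3, p3=5)

(p0=4, p1=7, p2=3, p3=5)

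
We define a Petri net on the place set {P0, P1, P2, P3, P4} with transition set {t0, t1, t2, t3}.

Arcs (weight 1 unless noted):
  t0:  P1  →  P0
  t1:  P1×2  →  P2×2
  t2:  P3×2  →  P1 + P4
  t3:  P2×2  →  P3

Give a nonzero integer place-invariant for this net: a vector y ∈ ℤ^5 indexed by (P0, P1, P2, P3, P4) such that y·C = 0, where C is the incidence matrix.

Incidence matrix C (rows=places, cols=transitions):
       t0   t1   t2   t3
   P0   1    0    0    0
   P1  -1   -2    1    0
   P2   0    2    0   -2
   P3   0    0   -2    1
   P4   0    0    1    0

Candidate y = [1, 1, 1, 2, 3]; check y·C column-wise:
  col t0: 1·1 + 1·-1 + 1·0 + 2·0 + 3·0 = 0
  col t1: 1·0 + 1·-2 + 1·2 + 2·0 + 3·0 = 0
  col t2: 1·0 + 1·1 + 1·0 + 2·-2 + 3·1 = 0
  col t3: 1·0 + 1·0 + 1·-2 + 2·1 + 3·0 = 0

y = (P0:1, P1:1, P2:1, P3:2, P4:3)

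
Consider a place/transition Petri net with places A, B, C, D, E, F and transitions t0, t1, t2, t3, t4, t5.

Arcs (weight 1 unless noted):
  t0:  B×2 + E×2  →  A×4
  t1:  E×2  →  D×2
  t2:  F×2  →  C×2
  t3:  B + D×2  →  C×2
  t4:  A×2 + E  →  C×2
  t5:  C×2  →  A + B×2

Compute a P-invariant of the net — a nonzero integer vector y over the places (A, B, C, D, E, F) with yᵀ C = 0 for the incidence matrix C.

y = (A:2, B:2, C:3, D:2, E:2, F:3)

Incidence matrix C (rows=places, cols=transitions):
       t0   t1   t2   t3   t4   t5
    A   4    0    0    0   -2    1
    B  -2    0    0   -1    0    2
    C   0    0    2    2    2   -2
    D   0    2    0   -2    0    0
    E  -2   -2    0    0   -1    0
    F   0    0   -2    0    0    0

Candidate y = [2, 2, 3, 2, 2, 3]; check y·C column-wise:
  col t0: 2·4 + 2·-2 + 3·0 + 2·0 + 2·-2 + 3·0 = 0
  col t1: 2·0 + 2·0 + 3·0 + 2·2 + 2·-2 + 3·0 = 0
  col t2: 2·0 + 2·0 + 3·2 + 2·0 + 2·0 + 3·-2 = 0
  col t3: 2·0 + 2·-1 + 3·2 + 2·-2 + 2·0 + 3·0 = 0
  col t4: 2·-2 + 2·0 + 3·2 + 2·0 + 2·-1 + 3·0 = 0
  col t5: 2·1 + 2·2 + 3·-2 + 2·0 + 2·0 + 3·0 = 0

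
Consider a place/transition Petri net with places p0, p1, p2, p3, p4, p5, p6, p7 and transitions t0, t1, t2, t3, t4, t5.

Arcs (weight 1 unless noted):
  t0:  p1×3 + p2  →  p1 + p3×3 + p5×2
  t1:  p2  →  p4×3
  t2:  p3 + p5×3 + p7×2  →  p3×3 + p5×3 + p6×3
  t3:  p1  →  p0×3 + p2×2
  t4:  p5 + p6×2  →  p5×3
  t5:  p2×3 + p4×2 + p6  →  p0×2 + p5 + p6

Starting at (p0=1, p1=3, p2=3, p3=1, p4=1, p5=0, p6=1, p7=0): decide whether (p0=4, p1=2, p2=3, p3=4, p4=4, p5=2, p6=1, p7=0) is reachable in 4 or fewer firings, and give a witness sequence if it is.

depth 0: 1 marking
depth 1: 4 markings reached so far
depth 2: 9 markings reached so far
depth 3: 16 markings reached so far
depth 4: 23 markings reached so far
target is not among the 23 markings reachable within 4 steps

NO — not reachable within 4 firings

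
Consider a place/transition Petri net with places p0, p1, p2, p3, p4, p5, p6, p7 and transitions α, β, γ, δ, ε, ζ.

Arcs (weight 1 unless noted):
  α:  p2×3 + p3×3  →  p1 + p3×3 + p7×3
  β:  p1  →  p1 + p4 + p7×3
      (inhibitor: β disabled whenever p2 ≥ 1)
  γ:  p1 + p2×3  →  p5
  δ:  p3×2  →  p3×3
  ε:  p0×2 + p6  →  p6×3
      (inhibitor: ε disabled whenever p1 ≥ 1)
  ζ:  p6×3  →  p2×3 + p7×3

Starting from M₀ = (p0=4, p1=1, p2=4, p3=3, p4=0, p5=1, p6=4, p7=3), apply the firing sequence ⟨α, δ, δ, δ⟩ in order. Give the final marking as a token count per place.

(p0=4, p1=2, p2=1, p3=6, p4=0, p5=1, p6=4, p7=6)

step 1: fire α:  (p0=4, p1=1, p2=4, p3=3, p4=0, p5=1, p6=4, p7=3) → (p0=4, p1=2, p2=1, p3=3, p4=0, p5=1, p6=4, p7=6)
step 2: fire δ:  (p0=4, p1=2, p2=1, p3=3, p4=0, p5=1, p6=4, p7=6) → (p0=4, p1=2, p2=1, p3=4, p4=0, p5=1, p6=4, p7=6)
step 3: fire δ:  (p0=4, p1=2, p2=1, p3=4, p4=0, p5=1, p6=4, p7=6) → (p0=4, p1=2, p2=1, p3=5, p4=0, p5=1, p6=4, p7=6)
step 4: fire δ:  (p0=4, p1=2, p2=1, p3=5, p4=0, p5=1, p6=4, p7=6) → (p0=4, p1=2, p2=1, p3=6, p4=0, p5=1, p6=4, p7=6)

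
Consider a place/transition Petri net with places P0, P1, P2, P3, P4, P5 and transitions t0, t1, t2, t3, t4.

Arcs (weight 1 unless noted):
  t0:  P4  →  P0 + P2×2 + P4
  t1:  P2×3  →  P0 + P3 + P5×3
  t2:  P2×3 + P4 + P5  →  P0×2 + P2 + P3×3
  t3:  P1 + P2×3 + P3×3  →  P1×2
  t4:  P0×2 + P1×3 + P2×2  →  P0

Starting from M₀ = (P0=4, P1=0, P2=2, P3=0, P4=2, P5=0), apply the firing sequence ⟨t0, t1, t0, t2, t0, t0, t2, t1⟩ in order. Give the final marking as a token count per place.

step 1: fire t0:  (P0=4, P1=0, P2=2, P3=0, P4=2, P5=0) → (P0=5, P1=0, P2=4, P3=0, P4=2, P5=0)
step 2: fire t1:  (P0=5, P1=0, P2=4, P3=0, P4=2, P5=0) → (P0=6, P1=0, P2=1, P3=1, P4=2, P5=3)
step 3: fire t0:  (P0=6, P1=0, P2=1, P3=1, P4=2, P5=3) → (P0=7, P1=0, P2=3, P3=1, P4=2, P5=3)
step 4: fire t2:  (P0=7, P1=0, P2=3, P3=1, P4=2, P5=3) → (P0=9, P1=0, P2=1, P3=4, P4=1, P5=2)
step 5: fire t0:  (P0=9, P1=0, P2=1, P3=4, P4=1, P5=2) → (P0=10, P1=0, P2=3, P3=4, P4=1, P5=2)
step 6: fire t0:  (P0=10, P1=0, P2=3, P3=4, P4=1, P5=2) → (P0=11, P1=0, P2=5, P3=4, P4=1, P5=2)
step 7: fire t2:  (P0=11, P1=0, P2=5, P3=4, P4=1, P5=2) → (P0=13, P1=0, P2=3, P3=7, P4=0, P5=1)
step 8: fire t1:  (P0=13, P1=0, P2=3, P3=7, P4=0, P5=1) → (P0=14, P1=0, P2=0, P3=8, P4=0, P5=4)

(P0=14, P1=0, P2=0, P3=8, P4=0, P5=4)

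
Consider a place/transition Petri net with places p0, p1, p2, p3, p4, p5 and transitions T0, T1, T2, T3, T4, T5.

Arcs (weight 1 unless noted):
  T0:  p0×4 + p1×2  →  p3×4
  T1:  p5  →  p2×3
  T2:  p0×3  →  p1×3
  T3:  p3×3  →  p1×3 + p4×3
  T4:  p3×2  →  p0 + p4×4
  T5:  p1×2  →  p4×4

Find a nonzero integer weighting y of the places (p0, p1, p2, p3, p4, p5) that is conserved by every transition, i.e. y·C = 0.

Incidence matrix C (rows=places, cols=transitions):
       T0   T1   T2   T3   T4   T5
   p0  -4    0   -3    0    1    0
   p1  -2    0    3    3    0   -2
   p2   0    3    0    0    0    0
   p3   4    0    0   -3   -2    0
   p4   0    0    0    3    4    4
   p5   0   -1    0    0    0    0

Candidate y = [2, 2, 0, 3, 1, 0]; check y·C column-wise:
  col T0: 2·-4 + 2·-2 + 3·4 + 1·0 = 0
  col T1: 2·0 + 2·0 + 0·3 + 3·0 + 1·0 + 0·-1 = 0
  col T2: 2·-3 + 2·3 + 3·0 + 1·0 = 0
  col T3: 2·0 + 2·3 + 3·-3 + 1·3 = 0
  col T4: 2·1 + 2·0 + 3·-2 + 1·4 = 0
  col T5: 2·0 + 2·-2 + 3·0 + 1·4 = 0

y = (p0:2, p1:2, p2:0, p3:3, p4:1, p5:0)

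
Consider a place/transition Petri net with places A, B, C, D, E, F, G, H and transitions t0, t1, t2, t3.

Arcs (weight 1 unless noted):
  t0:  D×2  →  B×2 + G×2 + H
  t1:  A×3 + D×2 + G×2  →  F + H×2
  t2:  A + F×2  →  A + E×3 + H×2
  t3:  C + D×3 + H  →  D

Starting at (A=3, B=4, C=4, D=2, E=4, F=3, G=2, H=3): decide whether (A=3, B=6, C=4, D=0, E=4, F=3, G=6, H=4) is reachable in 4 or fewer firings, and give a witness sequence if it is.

depth 0: 1 marking
depth 1: 4 markings reached so far
depth 2: 6 markings reached so far
depth 3: 6 markings reached so far
(frontier empty at depth 3; search complete)
target is not among the 6 markings reachable within 4 steps

NO — not reachable within 4 firings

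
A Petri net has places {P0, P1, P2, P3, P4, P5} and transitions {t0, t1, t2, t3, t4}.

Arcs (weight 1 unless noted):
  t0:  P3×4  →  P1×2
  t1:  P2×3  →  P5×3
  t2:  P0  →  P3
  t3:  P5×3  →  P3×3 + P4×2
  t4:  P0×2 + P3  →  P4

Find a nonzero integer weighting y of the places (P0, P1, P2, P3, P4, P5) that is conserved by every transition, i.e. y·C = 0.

Incidence matrix C (rows=places, cols=transitions):
       t0   t1   t2   t3   t4
   P0   0    0   -1    0   -2
   P1   2    0    0    0    0
   P2   0   -3    0    0    0
   P3  -4    0    1    3   -1
   P4   0    0    0    2    1
   P5   0    3    0   -3    0

Candidate y = [1, 2, 3, 1, 3, 3]; check y·C column-wise:
  col t0: 1·0 + 2·2 + 3·0 + 1·-4 + 3·0 + 3·0 = 0
  col t1: 1·0 + 2·0 + 3·-3 + 1·0 + 3·0 + 3·3 = 0
  col t2: 1·-1 + 2·0 + 3·0 + 1·1 + 3·0 + 3·0 = 0
  col t3: 1·0 + 2·0 + 3·0 + 1·3 + 3·2 + 3·-3 = 0
  col t4: 1·-2 + 2·0 + 3·0 + 1·-1 + 3·1 + 3·0 = 0

y = (P0:1, P1:2, P2:3, P3:1, P4:3, P5:3)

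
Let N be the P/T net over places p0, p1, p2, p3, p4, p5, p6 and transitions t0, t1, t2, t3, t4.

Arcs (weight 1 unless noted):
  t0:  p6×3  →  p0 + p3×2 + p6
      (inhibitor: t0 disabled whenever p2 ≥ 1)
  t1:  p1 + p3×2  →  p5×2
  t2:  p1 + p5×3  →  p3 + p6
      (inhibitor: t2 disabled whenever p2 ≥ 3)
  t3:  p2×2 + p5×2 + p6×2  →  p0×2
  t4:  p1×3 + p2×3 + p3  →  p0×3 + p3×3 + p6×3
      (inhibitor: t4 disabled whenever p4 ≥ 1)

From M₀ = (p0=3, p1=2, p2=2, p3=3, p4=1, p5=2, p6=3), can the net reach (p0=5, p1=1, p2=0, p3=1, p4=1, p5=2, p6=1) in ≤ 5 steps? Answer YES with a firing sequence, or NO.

step 1: fire t1:  (p0=3, p1=2, p2=2, p3=3, p4=1, p5=2, p6=3) → (p0=3, p1=1, p2=2, p3=1, p4=1, p5=4, p6=3)
step 2: fire t3:  (p0=3, p1=1, p2=2, p3=1, p4=1, p5=4, p6=3) → (p0=5, p1=1, p2=0, p3=1, p4=1, p5=2, p6=1)

YES — reachable via ⟨t1, t3⟩ (2 firings)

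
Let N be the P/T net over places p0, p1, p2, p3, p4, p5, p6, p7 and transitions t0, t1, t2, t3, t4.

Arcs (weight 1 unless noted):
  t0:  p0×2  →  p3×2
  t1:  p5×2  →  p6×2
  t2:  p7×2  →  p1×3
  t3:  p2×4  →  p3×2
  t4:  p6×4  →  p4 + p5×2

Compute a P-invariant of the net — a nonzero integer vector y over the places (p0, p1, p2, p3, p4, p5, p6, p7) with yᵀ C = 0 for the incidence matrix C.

Incidence matrix C (rows=places, cols=transitions):
       t0   t1   t2   t3   t4
   p0  -2    0    0    0    0
   p1   0    0    3    0    0
   p2   0    0    0   -4    0
   p3   2    0    0    2    0
   p4   0    0    0    0    1
   p5   0   -2    0    0    2
   p6   0    2    0    0   -4
   p7   0    0   -2    0    0

Candidate y = [2, 0, 1, 2, 0, 0, 0, 0]; check y·C column-wise:
  col t0: 2·-2 + 1·0 + 2·2 = 0
  col t1: 2·0 + 1·0 + 2·0 + 0·-2 + 0·2 = 0
  col t2: 2·0 + 0·3 + 1·0 + 2·0 + 0·-2 = 0
  col t3: 2·0 + 1·-4 + 2·2 = 0
  col t4: 2·0 + 1·0 + 2·0 + 0·1 + 0·2 + 0·-4 = 0

y = (p0:2, p1:0, p2:1, p3:2, p4:0, p5:0, p6:0, p7:0)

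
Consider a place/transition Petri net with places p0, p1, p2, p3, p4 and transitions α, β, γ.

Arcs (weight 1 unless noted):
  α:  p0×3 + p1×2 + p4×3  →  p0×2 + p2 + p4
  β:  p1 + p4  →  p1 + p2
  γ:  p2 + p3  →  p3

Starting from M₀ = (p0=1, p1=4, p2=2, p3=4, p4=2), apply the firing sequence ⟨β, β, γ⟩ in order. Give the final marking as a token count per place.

step 1: fire β:  (p0=1, p1=4, p2=2, p3=4, p4=2) → (p0=1, p1=4, p2=3, p3=4, p4=1)
step 2: fire β:  (p0=1, p1=4, p2=3, p3=4, p4=1) → (p0=1, p1=4, p2=4, p3=4, p4=0)
step 3: fire γ:  (p0=1, p1=4, p2=4, p3=4, p4=0) → (p0=1, p1=4, p2=3, p3=4, p4=0)

(p0=1, p1=4, p2=3, p3=4, p4=0)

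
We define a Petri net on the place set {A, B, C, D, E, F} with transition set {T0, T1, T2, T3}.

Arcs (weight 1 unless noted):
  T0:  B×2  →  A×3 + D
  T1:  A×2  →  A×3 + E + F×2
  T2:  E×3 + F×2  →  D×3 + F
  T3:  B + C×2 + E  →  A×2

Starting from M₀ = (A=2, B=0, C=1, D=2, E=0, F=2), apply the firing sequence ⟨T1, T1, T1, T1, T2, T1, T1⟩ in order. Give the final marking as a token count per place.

step 1: fire T1:  (A=2, B=0, C=1, D=2, E=0, F=2) → (A=3, B=0, C=1, D=2, E=1, F=4)
step 2: fire T1:  (A=3, B=0, C=1, D=2, E=1, F=4) → (A=4, B=0, C=1, D=2, E=2, F=6)
step 3: fire T1:  (A=4, B=0, C=1, D=2, E=2, F=6) → (A=5, B=0, C=1, D=2, E=3, F=8)
step 4: fire T1:  (A=5, B=0, C=1, D=2, E=3, F=8) → (A=6, B=0, C=1, D=2, E=4, F=10)
step 5: fire T2:  (A=6, B=0, C=1, D=2, E=4, F=10) → (A=6, B=0, C=1, D=5, E=1, F=9)
step 6: fire T1:  (A=6, B=0, C=1, D=5, E=1, F=9) → (A=7, B=0, C=1, D=5, E=2, F=11)
step 7: fire T1:  (A=7, B=0, C=1, D=5, E=2, F=11) → (A=8, B=0, C=1, D=5, E=3, F=13)

(A=8, B=0, C=1, D=5, E=3, F=13)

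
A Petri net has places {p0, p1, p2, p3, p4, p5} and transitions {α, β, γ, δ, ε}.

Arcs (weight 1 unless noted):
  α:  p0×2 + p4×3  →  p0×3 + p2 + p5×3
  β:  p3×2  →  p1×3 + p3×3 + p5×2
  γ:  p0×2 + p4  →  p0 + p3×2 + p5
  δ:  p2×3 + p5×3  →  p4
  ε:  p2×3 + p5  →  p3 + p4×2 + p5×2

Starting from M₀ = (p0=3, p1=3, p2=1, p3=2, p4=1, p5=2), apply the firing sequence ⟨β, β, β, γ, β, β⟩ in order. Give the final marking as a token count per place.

step 1: fire β:  (p0=3, p1=3, p2=1, p3=2, p4=1, p5=2) → (p0=3, p1=6, p2=1, p3=3, p4=1, p5=4)
step 2: fire β:  (p0=3, p1=6, p2=1, p3=3, p4=1, p5=4) → (p0=3, p1=9, p2=1, p3=4, p4=1, p5=6)
step 3: fire β:  (p0=3, p1=9, p2=1, p3=4, p4=1, p5=6) → (p0=3, p1=12, p2=1, p3=5, p4=1, p5=8)
step 4: fire γ:  (p0=3, p1=12, p2=1, p3=5, p4=1, p5=8) → (p0=2, p1=12, p2=1, p3=7, p4=0, p5=9)
step 5: fire β:  (p0=2, p1=12, p2=1, p3=7, p4=0, p5=9) → (p0=2, p1=15, p2=1, p3=8, p4=0, p5=11)
step 6: fire β:  (p0=2, p1=15, p2=1, p3=8, p4=0, p5=11) → (p0=2, p1=18, p2=1, p3=9, p4=0, p5=13)

(p0=2, p1=18, p2=1, p3=9, p4=0, p5=13)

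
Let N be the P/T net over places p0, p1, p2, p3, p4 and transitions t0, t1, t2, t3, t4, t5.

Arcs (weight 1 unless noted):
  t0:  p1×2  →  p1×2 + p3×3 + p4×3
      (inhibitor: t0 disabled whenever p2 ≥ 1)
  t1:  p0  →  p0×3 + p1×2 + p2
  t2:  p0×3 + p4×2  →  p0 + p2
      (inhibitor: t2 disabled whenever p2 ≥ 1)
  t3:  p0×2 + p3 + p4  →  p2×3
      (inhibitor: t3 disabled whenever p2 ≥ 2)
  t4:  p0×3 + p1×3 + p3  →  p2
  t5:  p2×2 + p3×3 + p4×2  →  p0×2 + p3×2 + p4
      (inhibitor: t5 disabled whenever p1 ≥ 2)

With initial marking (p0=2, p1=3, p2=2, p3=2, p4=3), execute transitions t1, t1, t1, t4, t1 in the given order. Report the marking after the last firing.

(p0=7, p1=8, p2=7, p3=1, p4=3)

step 1: fire t1:  (p0=2, p1=3, p2=2, p3=2, p4=3) → (p0=4, p1=5, p2=3, p3=2, p4=3)
step 2: fire t1:  (p0=4, p1=5, p2=3, p3=2, p4=3) → (p0=6, p1=7, p2=4, p3=2, p4=3)
step 3: fire t1:  (p0=6, p1=7, p2=4, p3=2, p4=3) → (p0=8, p1=9, p2=5, p3=2, p4=3)
step 4: fire t4:  (p0=8, p1=9, p2=5, p3=2, p4=3) → (p0=5, p1=6, p2=6, p3=1, p4=3)
step 5: fire t1:  (p0=5, p1=6, p2=6, p3=1, p4=3) → (p0=7, p1=8, p2=7, p3=1, p4=3)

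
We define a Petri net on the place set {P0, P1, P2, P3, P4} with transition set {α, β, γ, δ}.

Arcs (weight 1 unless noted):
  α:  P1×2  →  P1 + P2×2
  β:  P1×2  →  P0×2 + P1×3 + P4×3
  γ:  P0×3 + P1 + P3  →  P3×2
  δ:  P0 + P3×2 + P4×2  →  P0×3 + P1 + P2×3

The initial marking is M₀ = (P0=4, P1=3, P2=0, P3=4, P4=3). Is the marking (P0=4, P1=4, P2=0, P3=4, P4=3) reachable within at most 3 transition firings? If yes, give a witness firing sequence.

NO — not reachable within 3 firings

depth 0: 1 marking
depth 1: 5 markings reached so far
depth 2: 13 markings reached so far
depth 3: 27 markings reached so far
target is not among the 27 markings reachable within 3 steps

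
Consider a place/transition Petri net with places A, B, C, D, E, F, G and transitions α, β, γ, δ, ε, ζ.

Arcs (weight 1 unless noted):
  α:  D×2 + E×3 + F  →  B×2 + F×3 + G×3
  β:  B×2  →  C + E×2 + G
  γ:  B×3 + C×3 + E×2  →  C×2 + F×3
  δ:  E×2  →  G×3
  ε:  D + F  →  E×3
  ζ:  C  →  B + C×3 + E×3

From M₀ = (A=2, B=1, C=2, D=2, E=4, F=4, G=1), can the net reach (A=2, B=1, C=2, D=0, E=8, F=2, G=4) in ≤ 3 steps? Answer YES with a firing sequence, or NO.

step 1: fire δ:  (A=2, B=1, C=2, D=2, E=4, F=4, G=1) → (A=2, B=1, C=2, D=2, E=2, F=4, G=4)
step 2: fire ε:  (A=2, B=1, C=2, D=2, E=2, F=4, G=4) → (A=2, B=1, C=2, D=1, E=5, F=3, G=4)
step 3: fire ε:  (A=2, B=1, C=2, D=1, E=5, F=3, G=4) → (A=2, B=1, C=2, D=0, E=8, F=2, G=4)

YES — reachable via ⟨δ, ε, ε⟩ (3 firings)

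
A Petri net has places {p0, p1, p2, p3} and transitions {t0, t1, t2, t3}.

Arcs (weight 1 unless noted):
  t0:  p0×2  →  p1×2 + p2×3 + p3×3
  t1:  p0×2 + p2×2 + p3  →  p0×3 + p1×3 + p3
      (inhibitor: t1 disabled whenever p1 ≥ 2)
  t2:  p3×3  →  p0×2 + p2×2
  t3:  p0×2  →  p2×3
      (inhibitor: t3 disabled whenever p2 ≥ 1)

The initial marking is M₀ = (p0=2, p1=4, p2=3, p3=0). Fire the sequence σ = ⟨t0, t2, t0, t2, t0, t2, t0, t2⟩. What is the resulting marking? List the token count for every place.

(p0=2, p1=12, p2=23, p3=0)

step 1: fire t0:  (p0=2, p1=4, p2=3, p3=0) → (p0=0, p1=6, p2=6, p3=3)
step 2: fire t2:  (p0=0, p1=6, p2=6, p3=3) → (p0=2, p1=6, p2=8, p3=0)
step 3: fire t0:  (p0=2, p1=6, p2=8, p3=0) → (p0=0, p1=8, p2=11, p3=3)
step 4: fire t2:  (p0=0, p1=8, p2=11, p3=3) → (p0=2, p1=8, p2=13, p3=0)
step 5: fire t0:  (p0=2, p1=8, p2=13, p3=0) → (p0=0, p1=10, p2=16, p3=3)
step 6: fire t2:  (p0=0, p1=10, p2=16, p3=3) → (p0=2, p1=10, p2=18, p3=0)
step 7: fire t0:  (p0=2, p1=10, p2=18, p3=0) → (p0=0, p1=12, p2=21, p3=3)
step 8: fire t2:  (p0=0, p1=12, p2=21, p3=3) → (p0=2, p1=12, p2=23, p3=0)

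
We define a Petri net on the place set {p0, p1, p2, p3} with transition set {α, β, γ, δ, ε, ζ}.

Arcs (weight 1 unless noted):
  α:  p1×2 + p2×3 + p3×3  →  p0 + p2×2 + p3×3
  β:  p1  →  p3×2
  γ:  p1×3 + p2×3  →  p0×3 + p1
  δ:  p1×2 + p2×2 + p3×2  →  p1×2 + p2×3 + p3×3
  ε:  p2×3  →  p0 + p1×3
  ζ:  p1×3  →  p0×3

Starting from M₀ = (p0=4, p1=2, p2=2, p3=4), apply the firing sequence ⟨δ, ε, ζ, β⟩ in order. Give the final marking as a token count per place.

step 1: fire δ:  (p0=4, p1=2, p2=2, p3=4) → (p0=4, p1=2, p2=3, p3=5)
step 2: fire ε:  (p0=4, p1=2, p2=3, p3=5) → (p0=5, p1=5, p2=0, p3=5)
step 3: fire ζ:  (p0=5, p1=5, p2=0, p3=5) → (p0=8, p1=2, p2=0, p3=5)
step 4: fire β:  (p0=8, p1=2, p2=0, p3=5) → (p0=8, p1=1, p2=0, p3=7)

(p0=8, p1=1, p2=0, p3=7)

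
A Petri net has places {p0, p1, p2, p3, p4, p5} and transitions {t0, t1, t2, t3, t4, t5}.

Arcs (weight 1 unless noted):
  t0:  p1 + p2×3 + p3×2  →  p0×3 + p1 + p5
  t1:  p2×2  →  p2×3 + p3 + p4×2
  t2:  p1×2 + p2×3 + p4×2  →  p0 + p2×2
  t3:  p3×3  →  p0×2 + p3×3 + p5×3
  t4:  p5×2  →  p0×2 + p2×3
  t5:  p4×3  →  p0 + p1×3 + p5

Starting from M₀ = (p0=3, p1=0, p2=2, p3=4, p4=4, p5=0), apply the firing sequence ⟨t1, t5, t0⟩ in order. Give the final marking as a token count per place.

(p0=7, p1=3, p2=0, p3=3, p4=3, p5=2)

step 1: fire t1:  (p0=3, p1=0, p2=2, p3=4, p4=4, p5=0) → (p0=3, p1=0, p2=3, p3=5, p4=6, p5=0)
step 2: fire t5:  (p0=3, p1=0, p2=3, p3=5, p4=6, p5=0) → (p0=4, p1=3, p2=3, p3=5, p4=3, p5=1)
step 3: fire t0:  (p0=4, p1=3, p2=3, p3=5, p4=3, p5=1) → (p0=7, p1=3, p2=0, p3=3, p4=3, p5=2)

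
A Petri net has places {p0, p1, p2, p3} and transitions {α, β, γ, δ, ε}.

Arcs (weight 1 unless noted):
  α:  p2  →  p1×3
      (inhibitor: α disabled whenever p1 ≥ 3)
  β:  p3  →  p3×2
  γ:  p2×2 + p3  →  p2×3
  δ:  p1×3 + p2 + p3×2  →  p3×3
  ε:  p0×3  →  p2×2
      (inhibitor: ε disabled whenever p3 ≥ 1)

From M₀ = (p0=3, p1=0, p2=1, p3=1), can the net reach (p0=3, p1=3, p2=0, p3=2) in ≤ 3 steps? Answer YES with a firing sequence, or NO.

step 1: fire α:  (p0=3, p1=0, p2=1, p3=1) → (p0=3, p1=3, p2=0, p3=1)
step 2: fire β:  (p0=3, p1=3, p2=0, p3=1) → (p0=3, p1=3, p2=0, p3=2)

YES — reachable via ⟨α, β⟩ (2 firings)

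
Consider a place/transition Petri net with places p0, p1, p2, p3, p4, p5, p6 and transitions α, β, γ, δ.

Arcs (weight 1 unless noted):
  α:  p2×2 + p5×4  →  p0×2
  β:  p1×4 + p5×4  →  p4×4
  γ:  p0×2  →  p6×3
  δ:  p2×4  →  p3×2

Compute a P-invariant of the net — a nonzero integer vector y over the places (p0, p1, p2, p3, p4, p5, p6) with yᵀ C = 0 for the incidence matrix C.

y = (p0:0, p1:1, p2:0, p3:0, p4:1, p5:0, p6:0)

Incidence matrix C (rows=places, cols=transitions):
        α    β    γ    δ
   p0   2    0   -2    0
   p1   0   -4    0    0
   p2  -2    0    0   -4
   p3   0    0    0    2
   p4   0    4    0    0
   p5  -4   -4    0    0
   p6   0    0    3    0

Candidate y = [0, 1, 0, 0, 1, 0, 0]; check y·C column-wise:
  col α: 0·2 + 1·0 + 0·-2 + 1·0 + 0·-4 = 0
  col β: 1·-4 + 1·4 + 0·-4 = 0
  col γ: 0·-2 + 1·0 + 1·0 + 0·3 = 0
  col δ: 1·0 + 0·-4 + 0·2 + 1·0 = 0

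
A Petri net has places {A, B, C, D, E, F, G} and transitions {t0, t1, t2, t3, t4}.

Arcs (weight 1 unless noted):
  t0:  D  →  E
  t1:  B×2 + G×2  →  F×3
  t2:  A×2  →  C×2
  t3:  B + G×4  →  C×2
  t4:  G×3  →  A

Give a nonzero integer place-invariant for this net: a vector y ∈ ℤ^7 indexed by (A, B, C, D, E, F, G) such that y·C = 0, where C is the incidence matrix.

y = (A:0, B:0, C:0, D:1, E:1, F:0, G:0)

Incidence matrix C (rows=places, cols=transitions):
       t0   t1   t2   t3   t4
    A   0    0   -2    0    1
    B   0   -2    0   -1    0
    C   0    0    2    2    0
    D  -1    0    0    0    0
    E   1    0    0    0    0
    F   0    3    0    0    0
    G   0   -2    0   -4   -3

Candidate y = [0, 0, 0, 1, 1, 0, 0]; check y·C column-wise:
  col t0: 1·-1 + 1·1 = 0
  col t1: 0·-2 + 1·0 + 1·0 + 0·3 + 0·-2 = 0
  col t2: 0·-2 + 0·2 + 1·0 + 1·0 = 0
  col t3: 0·-1 + 0·2 + 1·0 + 1·0 + 0·-4 = 0
  col t4: 0·1 + 1·0 + 1·0 + 0·-3 = 0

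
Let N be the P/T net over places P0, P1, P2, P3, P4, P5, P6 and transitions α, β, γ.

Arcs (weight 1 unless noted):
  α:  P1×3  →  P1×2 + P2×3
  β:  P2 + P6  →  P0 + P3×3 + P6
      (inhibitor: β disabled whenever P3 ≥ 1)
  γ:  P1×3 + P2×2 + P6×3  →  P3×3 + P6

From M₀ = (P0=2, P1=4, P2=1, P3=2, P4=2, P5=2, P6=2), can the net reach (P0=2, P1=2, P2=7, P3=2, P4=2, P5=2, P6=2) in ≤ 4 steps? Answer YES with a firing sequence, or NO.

YES — reachable via ⟨α, α⟩ (2 firings)

step 1: fire α:  (P0=2, P1=4, P2=1, P3=2, P4=2, P5=2, P6=2) → (P0=2, P1=3, P2=4, P3=2, P4=2, P5=2, P6=2)
step 2: fire α:  (P0=2, P1=3, P2=4, P3=2, P4=2, P5=2, P6=2) → (P0=2, P1=2, P2=7, P3=2, P4=2, P5=2, P6=2)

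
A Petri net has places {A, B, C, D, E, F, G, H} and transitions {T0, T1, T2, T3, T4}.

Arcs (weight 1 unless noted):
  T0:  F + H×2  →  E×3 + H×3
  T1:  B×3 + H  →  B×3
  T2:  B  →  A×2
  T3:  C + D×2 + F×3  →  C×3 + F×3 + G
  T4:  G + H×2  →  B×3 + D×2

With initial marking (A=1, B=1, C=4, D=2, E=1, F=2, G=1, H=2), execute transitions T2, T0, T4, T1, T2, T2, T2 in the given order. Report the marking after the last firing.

step 1: fire T2:  (A=1, B=1, C=4, D=2, E=1, F=2, G=1, H=2) → (A=3, B=0, C=4, D=2, E=1, F=2, G=1, H=2)
step 2: fire T0:  (A=3, B=0, C=4, D=2, E=1, F=2, G=1, H=2) → (A=3, B=0, C=4, D=2, E=4, F=1, G=1, H=3)
step 3: fire T4:  (A=3, B=0, C=4, D=2, E=4, F=1, G=1, H=3) → (A=3, B=3, C=4, D=4, E=4, F=1, G=0, H=1)
step 4: fire T1:  (A=3, B=3, C=4, D=4, E=4, F=1, G=0, H=1) → (A=3, B=3, C=4, D=4, E=4, F=1, G=0, H=0)
step 5: fire T2:  (A=3, B=3, C=4, D=4, E=4, F=1, G=0, H=0) → (A=5, B=2, C=4, D=4, E=4, F=1, G=0, H=0)
step 6: fire T2:  (A=5, B=2, C=4, D=4, E=4, F=1, G=0, H=0) → (A=7, B=1, C=4, D=4, E=4, F=1, G=0, H=0)
step 7: fire T2:  (A=7, B=1, C=4, D=4, E=4, F=1, G=0, H=0) → (A=9, B=0, C=4, D=4, E=4, F=1, G=0, H=0)

(A=9, B=0, C=4, D=4, E=4, F=1, G=0, H=0)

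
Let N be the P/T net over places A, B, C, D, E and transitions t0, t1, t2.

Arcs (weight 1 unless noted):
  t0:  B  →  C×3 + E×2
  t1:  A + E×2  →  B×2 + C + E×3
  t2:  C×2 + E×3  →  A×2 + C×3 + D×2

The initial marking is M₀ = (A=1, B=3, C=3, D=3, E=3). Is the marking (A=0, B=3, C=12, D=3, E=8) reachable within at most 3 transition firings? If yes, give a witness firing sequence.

NO — not reachable within 3 firings

depth 0: 1 marking
depth 1: 4 markings reached so far
depth 2: 8 markings reached so far
depth 3: 12 markings reached so far
target is not among the 12 markings reachable within 3 steps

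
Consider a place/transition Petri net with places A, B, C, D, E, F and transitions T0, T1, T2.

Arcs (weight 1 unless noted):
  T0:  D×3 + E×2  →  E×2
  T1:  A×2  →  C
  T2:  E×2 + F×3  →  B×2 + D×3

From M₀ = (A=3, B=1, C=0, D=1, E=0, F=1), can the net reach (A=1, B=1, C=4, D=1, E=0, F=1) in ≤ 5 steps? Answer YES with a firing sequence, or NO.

NO — not reachable within 5 firings

depth 0: 1 marking
depth 1: 2 markings reached so far
depth 2: 2 markings reached so far
(frontier empty at depth 2; search complete)
target is not among the 2 markings reachable within 5 steps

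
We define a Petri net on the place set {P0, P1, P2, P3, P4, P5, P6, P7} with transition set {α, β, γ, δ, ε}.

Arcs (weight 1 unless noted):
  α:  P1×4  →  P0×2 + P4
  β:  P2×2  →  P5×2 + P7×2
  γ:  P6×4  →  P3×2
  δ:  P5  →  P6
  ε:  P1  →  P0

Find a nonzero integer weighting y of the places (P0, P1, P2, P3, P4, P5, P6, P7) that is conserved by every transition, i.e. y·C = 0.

y = (P0:1, P1:1, P2:0, P3:0, P4:2, P5:0, P6:0, P7:0)

Incidence matrix C (rows=places, cols=transitions):
        α    β    γ    δ    ε
   P0   2    0    0    0    1
   P1  -4    0    0    0   -1
   P2   0   -2    0    0    0
   P3   0    0    2    0    0
   P4   1    0    0    0    0
   P5   0    2    0   -1    0
   P6   0    0   -4    1    0
   P7   0    2    0    0    0

Candidate y = [1, 1, 0, 0, 2, 0, 0, 0]; check y·C column-wise:
  col α: 1·2 + 1·-4 + 2·1 = 0
  col β: 1·0 + 1·0 + 0·-2 + 2·0 + 0·2 + 0·2 = 0
  col γ: 1·0 + 1·0 + 0·2 + 2·0 + 0·-4 = 0
  col δ: 1·0 + 1·0 + 2·0 + 0·-1 + 0·1 = 0
  col ε: 1·1 + 1·-1 + 2·0 = 0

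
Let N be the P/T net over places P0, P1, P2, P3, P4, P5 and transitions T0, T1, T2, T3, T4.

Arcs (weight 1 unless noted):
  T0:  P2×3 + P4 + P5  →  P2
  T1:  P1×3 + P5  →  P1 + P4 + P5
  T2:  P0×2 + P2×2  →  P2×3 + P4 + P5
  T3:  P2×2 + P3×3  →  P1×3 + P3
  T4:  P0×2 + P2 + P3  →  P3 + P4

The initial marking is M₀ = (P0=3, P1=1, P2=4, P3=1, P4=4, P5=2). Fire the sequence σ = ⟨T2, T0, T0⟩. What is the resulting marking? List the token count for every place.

step 1: fire T2:  (P0=3, P1=1, P2=4, P3=1, P4=4, P5=2) → (P0=1, P1=1, P2=5, P3=1, P4=5, P5=3)
step 2: fire T0:  (P0=1, P1=1, P2=5, P3=1, P4=5, P5=3) → (P0=1, P1=1, P2=3, P3=1, P4=4, P5=2)
step 3: fire T0:  (P0=1, P1=1, P2=3, P3=1, P4=4, P5=2) → (P0=1, P1=1, P2=1, P3=1, P4=3, P5=1)

(P0=1, P1=1, P2=1, P3=1, P4=3, P5=1)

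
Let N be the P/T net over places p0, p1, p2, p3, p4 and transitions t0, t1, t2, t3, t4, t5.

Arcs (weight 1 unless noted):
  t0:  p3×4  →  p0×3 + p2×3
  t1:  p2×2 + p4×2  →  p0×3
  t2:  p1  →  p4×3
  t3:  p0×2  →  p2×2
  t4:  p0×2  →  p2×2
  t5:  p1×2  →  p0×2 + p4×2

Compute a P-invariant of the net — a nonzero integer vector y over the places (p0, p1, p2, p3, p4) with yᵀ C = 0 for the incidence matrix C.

y = (p0:2, p1:3, p2:2, p3:3, p4:1)

Incidence matrix C (rows=places, cols=transitions):
       t0   t1   t2   t3   t4   t5
   p0   3    3    0   -2   -2    2
   p1   0    0   -1    0    0   -2
   p2   3   -2    0    2    2    0
   p3  -4    0    0    0    0    0
   p4   0   -2    3    0    0    2

Candidate y = [2, 3, 2, 3, 1]; check y·C column-wise:
  col t0: 2·3 + 3·0 + 2·3 + 3·-4 + 1·0 = 0
  col t1: 2·3 + 3·0 + 2·-2 + 3·0 + 1·-2 = 0
  col t2: 2·0 + 3·-1 + 2·0 + 3·0 + 1·3 = 0
  col t3: 2·-2 + 3·0 + 2·2 + 3·0 + 1·0 = 0
  col t4: 2·-2 + 3·0 + 2·2 + 3·0 + 1·0 = 0
  col t5: 2·2 + 3·-2 + 2·0 + 3·0 + 1·2 = 0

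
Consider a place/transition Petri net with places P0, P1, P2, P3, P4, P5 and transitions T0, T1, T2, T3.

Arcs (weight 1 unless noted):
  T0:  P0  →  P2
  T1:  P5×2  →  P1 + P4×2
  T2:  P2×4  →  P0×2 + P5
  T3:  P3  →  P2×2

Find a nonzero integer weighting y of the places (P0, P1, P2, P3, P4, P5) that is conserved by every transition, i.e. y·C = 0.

y = (P0:0, P1:2, P2:0, P3:0, P4:-1, P5:0)

Incidence matrix C (rows=places, cols=transitions):
       T0   T1   T2   T3
   P0  -1    0    2    0
   P1   0    1    0    0
   P2   1    0   -4    2
   P3   0    0    0   -1
   P4   0    2    0    0
   P5   0   -2    1    0

Candidate y = [0, 2, 0, 0, -1, 0]; check y·C column-wise:
  col T0: 0·-1 + 2·0 + 0·1 + -1·0 = 0
  col T1: 2·1 + -1·2 + 0·-2 = 0
  col T2: 0·2 + 2·0 + 0·-4 + -1·0 + 0·1 = 0
  col T3: 2·0 + 0·2 + 0·-1 + -1·0 = 0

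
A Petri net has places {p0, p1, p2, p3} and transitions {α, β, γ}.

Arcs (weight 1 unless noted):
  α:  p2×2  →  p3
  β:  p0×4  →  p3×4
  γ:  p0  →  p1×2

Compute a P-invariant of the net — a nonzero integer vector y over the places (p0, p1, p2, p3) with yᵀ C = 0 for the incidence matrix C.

Incidence matrix C (rows=places, cols=transitions):
        α    β    γ
   p0   0   -4   -1
   p1   0    0    2
   p2  -2    0    0
   p3   1    4    0

Candidate y = [2, 1, 1, 2]; check y·C column-wise:
  col α: 2·0 + 1·0 + 1·-2 + 2·1 = 0
  col β: 2·-4 + 1·0 + 1·0 + 2·4 = 0
  col γ: 2·-1 + 1·2 + 1·0 + 2·0 = 0

y = (p0:2, p1:1, p2:1, p3:2)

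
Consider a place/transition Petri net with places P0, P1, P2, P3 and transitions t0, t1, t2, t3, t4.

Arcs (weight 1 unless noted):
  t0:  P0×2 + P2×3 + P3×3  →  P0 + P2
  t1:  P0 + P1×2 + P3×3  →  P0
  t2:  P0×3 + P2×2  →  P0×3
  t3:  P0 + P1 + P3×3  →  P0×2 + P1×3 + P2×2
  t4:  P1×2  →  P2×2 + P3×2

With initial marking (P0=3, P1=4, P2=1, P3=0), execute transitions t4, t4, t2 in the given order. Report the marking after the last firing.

step 1: fire t4:  (P0=3, P1=4, P2=1, P3=0) → (P0=3, P1=2, P2=3, P3=2)
step 2: fire t4:  (P0=3, P1=2, P2=3, P3=2) → (P0=3, P1=0, P2=5, P3=4)
step 3: fire t2:  (P0=3, P1=0, P2=5, P3=4) → (P0=3, P1=0, P2=3, P3=4)

(P0=3, P1=0, P2=3, P3=4)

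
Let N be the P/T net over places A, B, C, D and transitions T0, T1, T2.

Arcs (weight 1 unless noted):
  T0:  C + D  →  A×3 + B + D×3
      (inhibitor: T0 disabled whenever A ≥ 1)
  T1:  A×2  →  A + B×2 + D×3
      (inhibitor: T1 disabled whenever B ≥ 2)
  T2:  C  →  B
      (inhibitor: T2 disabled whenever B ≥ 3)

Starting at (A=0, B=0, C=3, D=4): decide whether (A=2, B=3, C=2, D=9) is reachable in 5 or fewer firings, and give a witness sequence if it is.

YES — reachable via ⟨T0, T1⟩ (2 firings)

step 1: fire T0:  (A=0, B=0, C=3, D=4) → (A=3, B=1, C=2, D=6)
step 2: fire T1:  (A=3, B=1, C=2, D=6) → (A=2, B=3, C=2, D=9)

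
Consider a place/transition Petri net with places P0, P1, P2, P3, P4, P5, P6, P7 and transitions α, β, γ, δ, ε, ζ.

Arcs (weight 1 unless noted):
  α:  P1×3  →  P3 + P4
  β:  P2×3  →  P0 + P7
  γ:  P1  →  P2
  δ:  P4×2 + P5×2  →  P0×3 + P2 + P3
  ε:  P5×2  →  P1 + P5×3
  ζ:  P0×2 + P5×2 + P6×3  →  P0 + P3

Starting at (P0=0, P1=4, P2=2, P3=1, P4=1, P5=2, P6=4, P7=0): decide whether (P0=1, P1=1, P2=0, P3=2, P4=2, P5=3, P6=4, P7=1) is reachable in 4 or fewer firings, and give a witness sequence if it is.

step 1: fire α:  (P0=0, P1=4, P2=2, P3=1, P4=1, P5=2, P6=4, P7=0) → (P0=0, P1=1, P2=2, P3=2, P4=2, P5=2, P6=4, P7=0)
step 2: fire γ:  (P0=0, P1=1, P2=2, P3=2, P4=2, P5=2, P6=4, P7=0) → (P0=0, P1=0, P2=3, P3=2, P4=2, P5=2, P6=4, P7=0)
step 3: fire β:  (P0=0, P1=0, P2=3, P3=2, P4=2, P5=2, P6=4, P7=0) → (P0=1, P1=0, P2=0, P3=2, P4=2, P5=2, P6=4, P7=1)
step 4: fire ε:  (P0=1, P1=0, P2=0, P3=2, P4=2, P5=2, P6=4, P7=1) → (P0=1, P1=1, P2=0, P3=2, P4=2, P5=3, P6=4, P7=1)

YES — reachable via ⟨α, γ, β, ε⟩ (4 firings)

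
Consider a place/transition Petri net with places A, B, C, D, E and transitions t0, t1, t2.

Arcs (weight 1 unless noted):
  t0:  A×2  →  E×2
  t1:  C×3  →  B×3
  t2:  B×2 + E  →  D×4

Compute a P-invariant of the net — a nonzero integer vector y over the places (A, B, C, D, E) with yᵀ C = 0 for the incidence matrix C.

y = (A:0, B:2, C:2, D:1, E:0)

Incidence matrix C (rows=places, cols=transitions):
       t0   t1   t2
    A  -2    0    0
    B   0    3   -2
    C   0   -3    0
    D   0    0    4
    E   2    0   -1

Candidate y = [0, 2, 2, 1, 0]; check y·C column-wise:
  col t0: 0·-2 + 2·0 + 2·0 + 1·0 + 0·2 = 0
  col t1: 2·3 + 2·-3 + 1·0 = 0
  col t2: 2·-2 + 2·0 + 1·4 + 0·-1 = 0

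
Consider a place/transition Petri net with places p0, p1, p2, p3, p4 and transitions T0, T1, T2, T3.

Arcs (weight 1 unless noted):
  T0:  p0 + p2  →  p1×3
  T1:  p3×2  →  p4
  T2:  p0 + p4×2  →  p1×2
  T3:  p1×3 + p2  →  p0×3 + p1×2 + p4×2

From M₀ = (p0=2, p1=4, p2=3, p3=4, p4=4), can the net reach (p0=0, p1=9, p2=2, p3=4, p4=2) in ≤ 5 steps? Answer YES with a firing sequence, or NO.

YES — reachable via ⟨T0, T2⟩ (2 firings)

step 1: fire T0:  (p0=2, p1=4, p2=3, p3=4, p4=4) → (p0=1, p1=7, p2=2, p3=4, p4=4)
step 2: fire T2:  (p0=1, p1=7, p2=2, p3=4, p4=4) → (p0=0, p1=9, p2=2, p3=4, p4=2)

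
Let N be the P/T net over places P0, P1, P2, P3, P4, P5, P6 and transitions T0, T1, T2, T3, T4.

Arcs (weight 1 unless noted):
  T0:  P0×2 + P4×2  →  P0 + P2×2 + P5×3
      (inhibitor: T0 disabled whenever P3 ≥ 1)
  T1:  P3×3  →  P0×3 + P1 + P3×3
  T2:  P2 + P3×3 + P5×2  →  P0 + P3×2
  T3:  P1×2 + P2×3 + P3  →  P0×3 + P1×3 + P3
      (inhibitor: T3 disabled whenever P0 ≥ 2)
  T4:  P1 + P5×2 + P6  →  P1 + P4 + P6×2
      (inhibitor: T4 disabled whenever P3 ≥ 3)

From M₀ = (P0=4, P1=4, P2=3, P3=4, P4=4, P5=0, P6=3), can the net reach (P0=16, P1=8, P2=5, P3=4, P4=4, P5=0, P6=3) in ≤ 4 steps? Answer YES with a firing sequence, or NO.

NO — not reachable within 4 firings

depth 0: 1 marking
depth 1: 2 markings reached so far
depth 2: 3 markings reached so far
depth 3: 4 markings reached so far
depth 4: 5 markings reached so far
target is not among the 5 markings reachable within 4 steps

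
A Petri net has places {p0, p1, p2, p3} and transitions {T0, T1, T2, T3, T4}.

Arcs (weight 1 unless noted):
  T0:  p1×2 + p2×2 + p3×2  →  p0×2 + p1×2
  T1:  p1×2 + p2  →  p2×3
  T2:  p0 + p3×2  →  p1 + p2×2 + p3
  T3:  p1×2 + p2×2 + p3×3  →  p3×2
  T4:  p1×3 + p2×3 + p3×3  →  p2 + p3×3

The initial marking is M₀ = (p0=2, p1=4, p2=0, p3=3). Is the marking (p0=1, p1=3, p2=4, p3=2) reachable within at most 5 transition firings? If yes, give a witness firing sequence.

YES — reachable via ⟨T2, T1⟩ (2 firings)

step 1: fire T2:  (p0=2, p1=4, p2=0, p3=3) → (p0=1, p1=5, p2=2, p3=2)
step 2: fire T1:  (p0=1, p1=5, p2=2, p3=2) → (p0=1, p1=3, p2=4, p3=2)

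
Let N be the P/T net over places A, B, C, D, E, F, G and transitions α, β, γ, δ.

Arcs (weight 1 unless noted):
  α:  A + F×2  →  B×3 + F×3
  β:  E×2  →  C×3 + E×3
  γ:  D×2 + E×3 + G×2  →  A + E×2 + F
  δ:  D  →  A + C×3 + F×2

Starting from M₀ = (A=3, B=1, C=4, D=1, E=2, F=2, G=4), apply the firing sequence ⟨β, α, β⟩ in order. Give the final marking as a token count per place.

step 1: fire β:  (A=3, B=1, C=4, D=1, E=2, F=2, G=4) → (A=3, B=1, C=7, D=1, E=3, F=2, G=4)
step 2: fire α:  (A=3, B=1, C=7, D=1, E=3, F=2, G=4) → (A=2, B=4, C=7, D=1, E=3, F=3, G=4)
step 3: fire β:  (A=2, B=4, C=7, D=1, E=3, F=3, G=4) → (A=2, B=4, C=10, D=1, E=4, F=3, G=4)

(A=2, B=4, C=10, D=1, E=4, F=3, G=4)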